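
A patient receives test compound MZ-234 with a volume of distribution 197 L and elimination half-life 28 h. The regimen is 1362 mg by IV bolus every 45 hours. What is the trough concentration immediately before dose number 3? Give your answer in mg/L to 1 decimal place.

f = (1/2)^(τ/t½) = (1/2)^(45/28) ≈ 0.3282.
C₀ = D/Vd = 1362/197 ≈ 6.914 mg/L.
Before the 3rd dose, 2 doses have been given. Superposition: Cmin = C₀·(f + f²).
≈ 6.914 × (0.3282 + 0.1077) ≈ 6.914 × 0.4359 ≈ 3.014 mg/L.

3.0 mg/L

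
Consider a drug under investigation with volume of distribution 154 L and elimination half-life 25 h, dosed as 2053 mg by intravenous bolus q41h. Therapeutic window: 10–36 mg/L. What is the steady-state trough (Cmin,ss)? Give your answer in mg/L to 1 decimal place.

6.3 mg/L

τ/t½ = 41/25 ≈ 1.64, so fraction remaining f = (1/2)^(41/25) ≈ 0.3209.
Single-dose peak C₀ = D/Vd = 2053/154 ≈ 13.331 mg/L.
Steady-state trough Cmin,ss = C₀·f/(1−f) ≈ 13.331 × 0.3209/0.6791 ≈ 6.299 mg/L.
Trough 6.3 mg/L vs MEC 10 mg/L: subtherapeutic.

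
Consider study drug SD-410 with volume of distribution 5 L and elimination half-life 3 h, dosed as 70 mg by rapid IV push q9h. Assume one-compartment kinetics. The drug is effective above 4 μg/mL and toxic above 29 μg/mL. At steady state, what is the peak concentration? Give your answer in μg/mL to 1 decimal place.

τ = 9 h = 3 half-lives, so f = (1/2)^3 = 0.125.
Accumulation ratio R = 1/(1 − f) = 1/0.875 = 8/7.
Single-dose peak C₀ = D/Vd = 70/5 = 14 μg/mL.
Steady-state peak Cmax,ss = C₀·R = 14 × 8/7 ≈ 16.000 μg/mL.
Peak 16.0 μg/mL vs MTC 29 μg/mL: below toxic threshold.

16.0 μg/mL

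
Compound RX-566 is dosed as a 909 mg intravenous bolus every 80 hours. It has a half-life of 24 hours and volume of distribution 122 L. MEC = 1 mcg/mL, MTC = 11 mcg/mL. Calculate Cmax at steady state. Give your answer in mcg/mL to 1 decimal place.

8.3 mcg/mL

τ/t½ = 80/24 ≈ 3.3333, so fraction remaining f = (1/2)^(80/24) ≈ 0.0992.
At steady state, accumulation factor R = 1/(1 − e^(−kτ)) ≈ 1.1101.
Single-dose peak C₀ = D/Vd = 909/122 ≈ 7.451 mcg/mL.
Steady-state peak Cmax,ss = C₀·R ≈ 7.451 × 1.1101 ≈ 8.271 mcg/mL.
Peak 8.3 mcg/mL vs MTC 11 mcg/mL: below toxic threshold.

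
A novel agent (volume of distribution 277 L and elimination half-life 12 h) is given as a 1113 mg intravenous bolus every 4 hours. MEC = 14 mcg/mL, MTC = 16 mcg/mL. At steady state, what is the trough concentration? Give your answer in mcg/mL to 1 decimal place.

k = ln2/t½ = ln2/12 ≈ 0.057762 h⁻¹; fraction remaining f = e^(−kτ) = e^(−0.057762×4) ≈ 0.7937.
Single-dose peak C₀ = D/Vd = 1113/277 ≈ 4.018 mcg/mL.
Steady-state trough Cmin,ss = C₀·f/(1−f) ≈ 4.018 × 0.7937/0.2063 ≈ 15.458 mcg/mL.
Trough 15.5 mcg/mL vs MEC 14 mcg/mL: adequate.

15.5 mcg/mL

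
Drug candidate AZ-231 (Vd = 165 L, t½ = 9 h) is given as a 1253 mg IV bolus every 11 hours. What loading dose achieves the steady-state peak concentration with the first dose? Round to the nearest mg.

2193 mg

f = (1/2)^(11/9) ≈ 0.428622; accumulation ratio R = 1/(1−f) ≈ 1.75015.
Loading dose to hit Cmax,ss on first dose: D_load = D_maint·R ≈ 1253 × 1.75015 ≈ 2192.94 mg.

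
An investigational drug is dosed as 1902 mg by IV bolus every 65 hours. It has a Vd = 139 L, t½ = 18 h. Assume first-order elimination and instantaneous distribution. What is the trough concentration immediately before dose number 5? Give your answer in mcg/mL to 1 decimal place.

1.2 mcg/mL

f = (1/2)^(τ/t½) = (1/2)^(65/18) ≈ 0.0818.
C₀ = D/Vd = 1902/139 ≈ 13.683 mcg/mL.
Before the 5th dose, 4 doses have been given. Superposition: Cmin = C₀·(f + f² + … + f^4).
≈ 13.683 × (0.0818 + 0.0067 + 0.0005 + 0.0000) ≈ 13.683 × 0.0890 ≈ 1.218 mcg/mL.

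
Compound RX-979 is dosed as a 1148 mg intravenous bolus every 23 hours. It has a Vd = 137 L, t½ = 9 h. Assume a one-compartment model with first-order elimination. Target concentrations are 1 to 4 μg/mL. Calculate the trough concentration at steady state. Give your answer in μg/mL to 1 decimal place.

1.7 μg/mL

Over one 23-h interval, 23/9 ≈ 2.5556 half-lives elapse, leaving f ≈ 0.1701 of each dose.
Accumulation ratio R = 1/(1 − f) ≈ 1/0.8299 ≈ 1.2050.
Each bolus raises the concentration by D/Vd = 1148/137 ≈ 8.380 μg/mL.
Cmax,ss = C₀/(1 − f) ≈ 8.380/0.8299 ≈ 10.098 μg/mL.
Steady-state trough Cmin,ss = Cmax,ss·f ≈ 10.098 × 0.1701 ≈ 1.718 μg/mL.
Trough 1.7 μg/mL vs MEC 1 μg/mL: adequate.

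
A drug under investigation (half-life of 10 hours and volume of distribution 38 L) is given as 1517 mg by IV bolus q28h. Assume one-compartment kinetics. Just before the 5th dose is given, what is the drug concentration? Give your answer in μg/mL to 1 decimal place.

6.7 μg/mL

f = (1/2)^(τ/t½) = (1/2)^(28/10) ≈ 0.1436.
C₀ = D/Vd = 1517/38 ≈ 39.921 μg/mL.
Before the 5th dose, 4 doses have been given. Superposition: Cmin = C₀·(f + f² + … + f^4).
≈ 39.921 × (0.1436 + 0.0206 + 0.0030 + 0.0004) ≈ 39.921 × 0.1676 ≈ 6.691 μg/mL.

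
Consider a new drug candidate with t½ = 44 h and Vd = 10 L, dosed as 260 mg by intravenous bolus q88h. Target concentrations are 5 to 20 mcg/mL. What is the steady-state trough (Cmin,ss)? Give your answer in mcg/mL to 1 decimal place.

The dosing interval is 2 half-lives, so f = 2^(−2) = 0.25.
Accumulation ratio R = 1/(1 − f) = 1/0.75 = 4/3.
Single-dose peak C₀ = D/Vd = 260/10 = 26 mcg/mL.
Steady-state peak Cmax,ss = C₀·R = 26 × 4/3 ≈ 34.667 mcg/mL.
Steady-state trough Cmin,ss = Cmax,ss·f ≈ 34.667 × 0.25 ≈ 8.667 mcg/mL.
Trough 8.7 mcg/mL vs MEC 5 mcg/mL: adequate.

8.7 mcg/mL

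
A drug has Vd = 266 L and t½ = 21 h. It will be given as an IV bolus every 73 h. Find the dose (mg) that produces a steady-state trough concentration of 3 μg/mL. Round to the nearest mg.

8083 mg

τ/t½ = 73/21 ≈ 3.4762, so f = (1/2)^(73/21) ≈ 0.089859.
Cmin,ss = (D/Vd)·f/(1−f), so D = Cmin,ss·Vd·(1−f)/f.
D = 3 × 266 × (1−f)/f ≈ 3 × 266 × 10.12855 ≈ 8082.58 mg.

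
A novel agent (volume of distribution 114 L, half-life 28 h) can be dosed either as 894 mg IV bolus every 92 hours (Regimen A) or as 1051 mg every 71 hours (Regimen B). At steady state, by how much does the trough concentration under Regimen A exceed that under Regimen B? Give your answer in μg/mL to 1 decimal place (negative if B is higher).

-1.0 μg/mL

Regimen A: f = (1/2)^(92/28) ≈ 0.1025; Cmin,ss = (894/114)·f/(1−f) ≈ 0.896 μg/mL.
Regimen B: f = (1/2)^(71/28) ≈ 0.1725; Cmin,ss = (1051/114)·f/(1−f) ≈ 1.922 μg/mL.
Difference ≈ 0.896 − 1.922 ≈ -1.026 μg/mL.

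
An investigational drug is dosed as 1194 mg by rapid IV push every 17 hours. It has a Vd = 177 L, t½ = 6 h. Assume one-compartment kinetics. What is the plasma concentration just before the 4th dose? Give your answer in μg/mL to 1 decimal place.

1.1 μg/mL

f = (1/2)^(τ/t½) = (1/2)^(17/6) ≈ 0.1403.
C₀ = D/Vd = 1194/177 ≈ 6.746 μg/mL.
Before the 4th dose, 3 doses have been given. Superposition: Cmin = C₀·(f + f² + … + f^3).
≈ 6.746 × (0.1403 + 0.0197 + 0.0028) ≈ 6.746 × 0.1628 ≈ 1.098 μg/mL.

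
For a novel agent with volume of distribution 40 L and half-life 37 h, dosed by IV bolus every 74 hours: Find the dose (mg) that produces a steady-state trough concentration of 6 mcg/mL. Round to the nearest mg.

τ/t½ = 74/37 ≈ 2, so f = (1/2)^(74/37) ≈ 0.250000.
Cmin,ss = (D/Vd)·f/(1−f), so D = Cmin,ss·Vd·(1−f)/f.
D = 6 × 40 × (1−f)/f ≈ 6 × 40 × 3.00000 ≈ 720.00 mg.

720 mg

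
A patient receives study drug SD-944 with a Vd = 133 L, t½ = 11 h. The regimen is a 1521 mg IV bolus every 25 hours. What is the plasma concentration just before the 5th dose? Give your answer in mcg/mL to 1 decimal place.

f = (1/2)^(τ/t½) = (1/2)^(25/11) ≈ 0.2069.
C₀ = D/Vd = 1521/133 ≈ 11.436 mcg/mL.
Before the 5th dose, 4 doses have been given. Superposition: Cmin = C₀·(f + f² + … + f^4).
≈ 11.436 × (0.2069 + 0.0428 + 0.0089 + 0.0018) ≈ 11.436 × 0.2604 ≈ 2.978 mcg/mL.

3.0 mcg/mL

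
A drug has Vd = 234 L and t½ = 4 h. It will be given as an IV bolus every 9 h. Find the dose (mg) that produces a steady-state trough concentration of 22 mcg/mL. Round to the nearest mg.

19340 mg

τ/t½ = 9/4 ≈ 2.25, so f = (1/2)^(9/4) ≈ 0.210224.
Cmin,ss = (D/Vd)·f/(1−f), so D = Cmin,ss·Vd·(1−f)/f.
D = 22 × 234 × (1−f)/f ≈ 22 × 234 × 3.75683 ≈ 19340.16 mg.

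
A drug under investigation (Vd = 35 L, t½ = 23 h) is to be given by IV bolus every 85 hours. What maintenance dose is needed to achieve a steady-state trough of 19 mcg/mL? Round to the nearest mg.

τ/t½ = 85/23 ≈ 3.6957, so f = (1/2)^(85/23) ≈ 0.077179.
Cmin,ss = (D/Vd)·f/(1−f), so D = Cmin,ss·Vd·(1−f)/f.
D = 19 × 35 × (1−f)/f ≈ 19 × 35 × 11.95689 ≈ 7951.33 mg.

7951 mg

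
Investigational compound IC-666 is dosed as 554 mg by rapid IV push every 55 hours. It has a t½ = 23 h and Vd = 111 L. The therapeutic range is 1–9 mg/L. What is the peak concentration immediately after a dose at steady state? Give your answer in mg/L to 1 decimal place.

6.2 mg/L

Over one 55-h interval, 55/23 ≈ 2.3913 half-lives elapse, leaving f ≈ 0.1906 of each dose.
At steady state, accumulation factor R = 1/(1 − e^(−kτ)) ≈ 1.2355.
Single-dose peak C₀ = D/Vd = 554/111 ≈ 4.991 mg/L.
Steady-state peak Cmax,ss = C₀·R ≈ 4.991 × 1.2355 ≈ 6.166 mg/L.
Peak 6.2 mg/L vs MTC 9 mg/L: below toxic threshold.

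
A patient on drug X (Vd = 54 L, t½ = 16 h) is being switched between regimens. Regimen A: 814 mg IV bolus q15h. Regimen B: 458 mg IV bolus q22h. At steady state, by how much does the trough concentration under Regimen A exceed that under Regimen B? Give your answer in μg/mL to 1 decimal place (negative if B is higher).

Regimen A: f = (1/2)^(15/16) ≈ 0.5221; Cmin,ss = (814/54)·f/(1−f) ≈ 16.468 μg/mL.
Regimen B: f = (1/2)^(22/16) ≈ 0.3856; Cmin,ss = (458/54)·f/(1−f) ≈ 5.323 μg/mL.
Difference ≈ 16.468 − 5.323 ≈ 11.145 μg/mL.

11.1 μg/mL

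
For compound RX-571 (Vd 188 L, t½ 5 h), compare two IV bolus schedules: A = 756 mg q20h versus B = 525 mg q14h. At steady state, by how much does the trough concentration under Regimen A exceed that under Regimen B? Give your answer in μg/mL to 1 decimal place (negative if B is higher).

-0.2 μg/mL

Regimen A: f = (1/2)^(20/5) ≈ 0.0625; Cmin,ss = (756/188)·f/(1−f) ≈ 0.268 μg/mL.
Regimen B: f = (1/2)^(14/5) ≈ 0.1436; Cmin,ss = (525/188)·f/(1−f) ≈ 0.468 μg/mL.
Difference ≈ 0.268 − 0.468 ≈ -0.200 μg/mL.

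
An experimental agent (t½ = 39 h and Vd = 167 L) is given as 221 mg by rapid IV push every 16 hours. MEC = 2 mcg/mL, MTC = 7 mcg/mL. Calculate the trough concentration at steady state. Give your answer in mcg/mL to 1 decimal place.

Over one 16-h interval, 16/39 ≈ 0.41026 half-lives elapse, leaving f ≈ 0.7525 of each dose.
At steady state, accumulation factor R = 1/(1 − e^(−kτ)) ≈ 4.0404.
Single-dose peak C₀ = D/Vd = 221/167 ≈ 1.323 mcg/mL.
Cmax,ss = C₀/(1 − f) ≈ 1.323/0.2475 ≈ 5.345 mcg/mL.
One interval later, Cmin,ss = Cmax,ss·e^(−kτ) ≈ 5.345 × 0.7525 ≈ 4.022 mcg/mL.
Trough 4.0 mcg/mL vs MEC 2 mcg/mL: adequate.

4.0 mcg/mL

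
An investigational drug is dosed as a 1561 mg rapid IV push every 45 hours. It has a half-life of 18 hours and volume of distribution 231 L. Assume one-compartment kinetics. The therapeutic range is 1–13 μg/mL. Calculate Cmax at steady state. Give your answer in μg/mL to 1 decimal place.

k = ln2/t½ = ln2/18 ≈ 0.038508 h⁻¹; fraction remaining f = e^(−kτ) = e^(−0.038508×45) ≈ 0.1768.
At steady state, accumulation factor R = 1/(1 − e^(−kτ)) ≈ 1.2148.
Single-dose peak C₀ = D/Vd = 1561/231 ≈ 6.758 μg/mL.
Steady-state peak Cmax,ss = C₀·R ≈ 6.758 × 1.2148 ≈ 8.210 μg/mL.
Peak 8.2 μg/mL vs MTC 13 μg/mL: below toxic threshold.

8.2 μg/mL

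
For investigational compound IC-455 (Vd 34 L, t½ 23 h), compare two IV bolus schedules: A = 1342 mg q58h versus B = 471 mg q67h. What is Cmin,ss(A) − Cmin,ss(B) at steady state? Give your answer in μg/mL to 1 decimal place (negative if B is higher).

Regimen A: f = (1/2)^(58/23) ≈ 0.1741; Cmin,ss = (1342/34)·f/(1−f) ≈ 8.320 μg/mL.
Regimen B: f = (1/2)^(67/23) ≈ 0.1328; Cmin,ss = (471/34)·f/(1−f) ≈ 2.121 μg/mL.
Difference ≈ 8.320 − 2.121 ≈ 6.199 μg/mL.

6.2 μg/mL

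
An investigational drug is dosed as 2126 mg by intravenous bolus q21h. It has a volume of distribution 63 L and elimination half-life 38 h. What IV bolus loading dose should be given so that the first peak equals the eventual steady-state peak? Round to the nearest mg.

f = (1/2)^(21/38) ≈ 0.681775; accumulation ratio R = 1/(1−f) ≈ 3.14243.
Loading dose to hit Cmax,ss on first dose: D_load = D_maint·R ≈ 2126 × 3.14243 ≈ 6680.81 mg.

6681 mg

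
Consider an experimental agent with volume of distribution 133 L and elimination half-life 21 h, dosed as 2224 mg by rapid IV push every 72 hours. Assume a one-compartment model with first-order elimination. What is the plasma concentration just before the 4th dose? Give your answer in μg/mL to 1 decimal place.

f = (1/2)^(τ/t½) = (1/2)^(72/21) ≈ 0.0929.
C₀ = D/Vd = 2224/133 ≈ 16.722 μg/mL.
Before the 4th dose, 3 doses have been given. Superposition: Cmin = C₀·(f + f² + … + f^3).
≈ 16.722 × (0.0929 + 0.0086 + 0.0008) ≈ 16.722 × 0.1023 ≈ 1.711 μg/mL.

1.7 μg/mL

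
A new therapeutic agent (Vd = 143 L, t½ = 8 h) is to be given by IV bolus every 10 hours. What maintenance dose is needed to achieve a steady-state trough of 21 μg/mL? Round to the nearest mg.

4139 mg

τ/t½ = 10/8 ≈ 1.25, so f = (1/2)^(10/8) ≈ 0.420448.
Cmin,ss = (D/Vd)·f/(1−f), so D = Cmin,ss·Vd·(1−f)/f.
D = 21 × 143 × (1−f)/f ≈ 21 × 143 × 1.37842 ≈ 4139.40 mg.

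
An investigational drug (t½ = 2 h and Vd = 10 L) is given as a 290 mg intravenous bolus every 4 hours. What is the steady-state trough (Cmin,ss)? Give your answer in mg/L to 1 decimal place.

The dosing interval is 2 half-lives, so f = 2^(−2) = 0.25.
Accumulation ratio R = 1/(1 − f) = 1/0.75 = 4/3.
Single-dose peak C₀ = D/Vd = 290/10 = 29 mg/L.
Steady-state peak Cmax,ss = C₀·R = 29 × 4/3 ≈ 38.667 mg/L.
Steady-state trough Cmin,ss = Cmax,ss·f ≈ 38.667 × 0.25 ≈ 9.667 mg/L.

9.7 mg/L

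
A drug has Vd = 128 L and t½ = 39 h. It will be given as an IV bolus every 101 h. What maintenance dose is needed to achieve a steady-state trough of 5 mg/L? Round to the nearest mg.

3213 mg

τ/t½ = 101/39 ≈ 2.5897, so f = (1/2)^(101/39) ≈ 0.166115.
Cmin,ss = (D/Vd)·f/(1−f), so D = Cmin,ss·Vd·(1−f)/f.
D = 5 × 128 × (1−f)/f ≈ 5 × 128 × 5.01993 ≈ 3212.76 mg.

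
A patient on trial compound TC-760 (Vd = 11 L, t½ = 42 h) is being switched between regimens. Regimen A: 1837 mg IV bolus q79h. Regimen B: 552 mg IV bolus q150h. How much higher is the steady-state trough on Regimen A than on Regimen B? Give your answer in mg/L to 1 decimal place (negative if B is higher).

57.6 mg/L

Regimen A: f = (1/2)^(79/42) ≈ 0.2715; Cmin,ss = (1837/11)·f/(1−f) ≈ 62.238 mg/L.
Regimen B: f = (1/2)^(150/42) ≈ 0.0841; Cmin,ss = (552/11)·f/(1−f) ≈ 4.608 mg/L.
Difference ≈ 62.238 − 4.608 ≈ 57.630 mg/L.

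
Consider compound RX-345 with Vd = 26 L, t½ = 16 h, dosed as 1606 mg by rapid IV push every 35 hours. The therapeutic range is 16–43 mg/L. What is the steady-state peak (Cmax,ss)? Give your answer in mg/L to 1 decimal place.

τ/t½ = 35/16 ≈ 2.1875, so fraction remaining f = (1/2)^(35/16) ≈ 0.2195.
At steady state, accumulation factor R = 1/(1 − e^(−kτ)) ≈ 1.2812.
Each bolus raises the concentration by D/Vd = 1606/26 ≈ 61.769 mg/L.
Steady-state peak Cmax,ss = C₀·R ≈ 61.769 × 1.2812 ≈ 79.138 mg/L.
Peak 79.1 mg/L vs MTC 43 mg/L: exceeds toxic threshold.

79.1 mg/L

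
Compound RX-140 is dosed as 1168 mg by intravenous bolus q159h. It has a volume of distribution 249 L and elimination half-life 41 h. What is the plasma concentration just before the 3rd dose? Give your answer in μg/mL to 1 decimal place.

0.3 μg/mL

f = (1/2)^(τ/t½) = (1/2)^(159/41) ≈ 0.0680.
C₀ = D/Vd = 1168/249 ≈ 4.691 μg/mL.
Before the 3rd dose, 2 doses have been given. Superposition: Cmin = C₀·(f + f²).
≈ 4.691 × (0.0680 + 0.0046) ≈ 4.691 × 0.0726 ≈ 0.341 μg/mL.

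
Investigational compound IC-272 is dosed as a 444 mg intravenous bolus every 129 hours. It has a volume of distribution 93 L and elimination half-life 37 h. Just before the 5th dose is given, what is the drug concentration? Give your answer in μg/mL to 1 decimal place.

f = (1/2)^(τ/t½) = (1/2)^(129/37) ≈ 0.0892.
C₀ = D/Vd = 444/93 ≈ 4.774 μg/mL.
Before the 5th dose, 4 doses have been given. Superposition: Cmin = C₀·(f + f² + … + f^4).
≈ 4.774 × (0.0892 + 0.0080 + 0.0007 + 0.0001) ≈ 4.774 × 0.0980 ≈ 0.468 μg/mL.

0.5 μg/mL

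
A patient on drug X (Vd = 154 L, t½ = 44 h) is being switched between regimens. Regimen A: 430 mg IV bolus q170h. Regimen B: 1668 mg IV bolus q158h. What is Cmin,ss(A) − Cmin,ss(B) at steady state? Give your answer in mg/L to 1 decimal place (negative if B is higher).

-0.8 mg/L

Regimen A: f = (1/2)^(170/44) ≈ 0.0687; Cmin,ss = (430/154)·f/(1−f) ≈ 0.206 mg/L.
Regimen B: f = (1/2)^(158/44) ≈ 0.0830; Cmin,ss = (1668/154)·f/(1−f) ≈ 0.980 mg/L.
Difference ≈ 0.206 − 0.980 ≈ -0.774 mg/L.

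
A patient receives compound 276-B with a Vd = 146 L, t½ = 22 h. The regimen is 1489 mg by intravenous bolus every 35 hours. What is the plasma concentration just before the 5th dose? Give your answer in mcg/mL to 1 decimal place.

f = (1/2)^(τ/t½) = (1/2)^(35/22) ≈ 0.3320.
C₀ = D/Vd = 1489/146 ≈ 10.199 mcg/mL.
Before the 5th dose, 4 doses have been given. Superposition: Cmin = C₀·(f + f² + … + f^4).
≈ 10.199 × (0.3320 + 0.1102 + 0.0366 + 0.0121) ≈ 10.199 × 0.4909 ≈ 5.007 mcg/mL.

5.0 mcg/mL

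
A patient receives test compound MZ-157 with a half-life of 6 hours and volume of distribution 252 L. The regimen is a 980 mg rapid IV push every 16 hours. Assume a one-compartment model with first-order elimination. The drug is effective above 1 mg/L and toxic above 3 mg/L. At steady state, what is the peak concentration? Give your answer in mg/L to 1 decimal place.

4.6 mg/L

k = ln2/t½ = ln2/6 ≈ 0.115525 h⁻¹; fraction remaining f = e^(−kτ) = e^(−0.115525×16) ≈ 0.1575.
Accumulation ratio R = 1/(1 − f) ≈ 1/0.8425 ≈ 1.1869.
Single-dose peak C₀ = D/Vd = 980/252 ≈ 3.889 mg/L.
Steady-state peak Cmax,ss = C₀·R ≈ 3.889 × 1.1869 ≈ 4.616 mg/L.
Peak 4.6 mg/L vs MTC 3 mg/L: exceeds toxic threshold.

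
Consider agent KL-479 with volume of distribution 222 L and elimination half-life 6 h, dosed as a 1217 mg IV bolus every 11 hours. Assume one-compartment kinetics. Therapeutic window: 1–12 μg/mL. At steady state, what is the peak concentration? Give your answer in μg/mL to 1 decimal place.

k = ln2/t½ = ln2/6 ≈ 0.115525 h⁻¹; fraction remaining f = e^(−kτ) = e^(−0.115525×11) ≈ 0.2806.
Accumulation ratio R = 1/(1 − f) ≈ 1/0.7194 ≈ 1.3900.
Each bolus raises the concentration by D/Vd = 1217/222 ≈ 5.482 μg/mL.
Cmax,ss = C₀/(1 − f) ≈ 5.482/0.7194 ≈ 7.620 μg/mL.
Peak 7.6 μg/mL vs MTC 12 μg/mL: below toxic threshold.

7.6 μg/mL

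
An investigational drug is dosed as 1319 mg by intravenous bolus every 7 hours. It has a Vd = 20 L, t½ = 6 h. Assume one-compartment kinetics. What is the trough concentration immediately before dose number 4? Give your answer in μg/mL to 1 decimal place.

48.3 μg/mL

f = (1/2)^(τ/t½) = (1/2)^(7/6) ≈ 0.4454.
C₀ = D/Vd = 1319/20 ≈ 65.950 μg/mL.
Before the 4th dose, 3 doses have been given. Superposition: Cmin = C₀·(f + f² + … + f^3).
≈ 65.950 × (0.4454 + 0.1984 + 0.0884) ≈ 65.950 × 0.7322 ≈ 48.289 μg/mL.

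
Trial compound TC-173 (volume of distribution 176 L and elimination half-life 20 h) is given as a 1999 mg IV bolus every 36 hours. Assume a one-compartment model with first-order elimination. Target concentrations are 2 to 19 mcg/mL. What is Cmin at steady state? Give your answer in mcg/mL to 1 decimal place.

Over one 36-h interval, 36/20 ≈ 1.8 half-lives elapse, leaving f ≈ 0.2872 of each dose.
At steady state, accumulation factor R = 1/(1 − e^(−kτ)) ≈ 1.4029.
Single-dose peak C₀ = D/Vd = 1999/176 ≈ 11.358 mcg/mL.
Cmax,ss = C₀/(1 − f) ≈ 11.358/0.7128 ≈ 15.934 mcg/mL.
Steady-state trough Cmin,ss = Cmax,ss·f ≈ 15.934 × 0.2872 ≈ 4.576 mcg/mL.
Trough 4.6 mcg/mL vs MEC 2 mcg/mL: adequate.

4.6 mcg/mL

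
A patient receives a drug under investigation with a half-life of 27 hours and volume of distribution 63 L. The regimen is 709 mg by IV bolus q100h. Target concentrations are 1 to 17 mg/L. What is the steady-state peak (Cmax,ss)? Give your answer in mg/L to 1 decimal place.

Over one 100-h interval, 100/27 ≈ 3.7037 half-lives elapse, leaving f ≈ 0.0767 of each dose.
At steady state, accumulation factor R = 1/(1 − e^(−kτ)) ≈ 1.0831.
Each bolus raises the concentration by D/Vd = 709/63 ≈ 11.254 mg/L.
Steady-state peak Cmax,ss = C₀·R ≈ 11.254 × 1.0831 ≈ 12.189 mg/L.
Peak 12.2 mg/L vs MTC 17 mg/L: below toxic threshold.

12.2 mg/L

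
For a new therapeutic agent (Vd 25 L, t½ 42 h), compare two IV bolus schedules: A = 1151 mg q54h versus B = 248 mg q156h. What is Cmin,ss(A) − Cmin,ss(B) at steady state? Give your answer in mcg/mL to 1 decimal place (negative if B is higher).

31.2 mcg/mL

Regimen A: f = (1/2)^(54/42) ≈ 0.4102; Cmin,ss = (1151/25)·f/(1−f) ≈ 32.020 mcg/mL.
Regimen B: f = (1/2)^(156/42) ≈ 0.0762; Cmin,ss = (248/25)·f/(1−f) ≈ 0.818 mcg/mL.
Difference ≈ 32.020 − 0.818 ≈ 31.202 mcg/mL.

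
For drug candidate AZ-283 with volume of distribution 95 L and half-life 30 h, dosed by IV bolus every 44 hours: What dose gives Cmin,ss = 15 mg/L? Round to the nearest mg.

τ/t½ = 44/30 ≈ 1.4667, so f = (1/2)^(44/30) ≈ 0.361817.
Cmin,ss = (D/Vd)·f/(1−f), so D = Cmin,ss·Vd·(1−f)/f.
D = 15 × 95 × (1−f)/f ≈ 15 × 95 × 1.76383 ≈ 2513.46 mg.

2513 mg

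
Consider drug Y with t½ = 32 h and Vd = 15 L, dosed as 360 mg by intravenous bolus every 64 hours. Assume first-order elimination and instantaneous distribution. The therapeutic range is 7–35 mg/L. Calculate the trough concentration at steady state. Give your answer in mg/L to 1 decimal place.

8.0 mg/L

The dosing interval is 2 half-lives, so f = 2^(−2) = 0.25.
At steady state, R = 1/(1 − 0.25) = 4/3.
Single-dose peak C₀ = D/Vd = 360/15 = 24 mg/L.
Steady-state peak Cmax,ss = C₀·R = 24 × 4/3 ≈ 32.000 mg/L.
Steady-state trough Cmin,ss = Cmax,ss·f ≈ 32.000 × 0.25 ≈ 8.000 mg/L.
Trough 8.0 mg/L vs MEC 7 mg/L: adequate.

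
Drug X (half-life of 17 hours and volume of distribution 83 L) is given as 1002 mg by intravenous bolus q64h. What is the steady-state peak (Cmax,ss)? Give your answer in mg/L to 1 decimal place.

τ/t½ = 64/17 ≈ 3.7647, so fraction remaining f = (1/2)^(64/17) ≈ 0.0736.
At steady state, accumulation factor R = 1/(1 − e^(−kτ)) ≈ 1.0794.
Each bolus raises the concentration by D/Vd = 1002/83 ≈ 12.072 mg/L.
Cmax,ss = C₀/(1 − f) ≈ 12.072/0.9264 ≈ 13.031 mg/L.

13.0 mg/L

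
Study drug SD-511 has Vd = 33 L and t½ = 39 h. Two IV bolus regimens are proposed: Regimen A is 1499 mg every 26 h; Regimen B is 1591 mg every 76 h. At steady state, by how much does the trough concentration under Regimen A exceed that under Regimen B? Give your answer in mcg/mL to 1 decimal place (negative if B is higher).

Regimen A: f = (1/2)^(26/39) ≈ 0.6300; Cmin,ss = (1499/33)·f/(1−f) ≈ 77.344 mcg/mL.
Regimen B: f = (1/2)^(76/39) ≈ 0.2590; Cmin,ss = (1591/33)·f/(1−f) ≈ 16.851 mcg/mL.
Difference ≈ 77.344 − 16.851 ≈ 60.493 mcg/mL.

60.5 mcg/mL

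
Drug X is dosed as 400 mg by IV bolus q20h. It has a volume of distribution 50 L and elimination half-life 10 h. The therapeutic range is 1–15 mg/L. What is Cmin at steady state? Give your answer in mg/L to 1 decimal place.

τ = 20 h = 2 half-lives, so f = (1/2)^2 = 0.25.
At steady state, R = 1/(1 − 0.25) = 4/3.
Single-dose peak C₀ = D/Vd = 400/50 = 8 mg/L.
Steady-state peak Cmax,ss = C₀·R = 8 × 4/3 ≈ 10.667 mg/L.
Steady-state trough Cmin,ss = Cmax,ss·f ≈ 10.667 × 0.25 ≈ 2.667 mg/L.
Trough 2.7 mg/L vs MEC 1 mg/L: adequate.

2.7 mg/L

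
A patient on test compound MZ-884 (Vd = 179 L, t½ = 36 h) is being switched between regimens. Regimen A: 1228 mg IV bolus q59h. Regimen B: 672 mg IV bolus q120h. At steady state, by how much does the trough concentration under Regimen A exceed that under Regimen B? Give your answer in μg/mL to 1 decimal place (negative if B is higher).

Regimen A: f = (1/2)^(59/36) ≈ 0.3211; Cmin,ss = (1228/179)·f/(1−f) ≈ 3.245 μg/mL.
Regimen B: f = (1/2)^(120/36) ≈ 0.0992; Cmin,ss = (672/179)·f/(1−f) ≈ 0.413 μg/mL.
Difference ≈ 3.245 − 0.413 ≈ 2.832 μg/mL.

2.8 μg/mL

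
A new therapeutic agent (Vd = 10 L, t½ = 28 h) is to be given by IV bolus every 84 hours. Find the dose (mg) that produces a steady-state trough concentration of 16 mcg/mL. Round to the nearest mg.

τ/t½ = 84/28 ≈ 3, so f = (1/2)^(84/28) ≈ 0.125000.
Cmin,ss = (D/Vd)·f/(1−f), so D = Cmin,ss·Vd·(1−f)/f.
D = 16 × 10 × (1−f)/f ≈ 16 × 10 × 7.00000 ≈ 1120.00 mg.

1120 mg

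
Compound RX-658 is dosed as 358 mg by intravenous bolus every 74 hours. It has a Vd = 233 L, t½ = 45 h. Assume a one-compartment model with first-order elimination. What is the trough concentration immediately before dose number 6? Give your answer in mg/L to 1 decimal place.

f = (1/2)^(τ/t½) = (1/2)^(74/45) ≈ 0.3199.
C₀ = D/Vd = 358/233 ≈ 1.536 mg/L.
Before the 6th dose, 5 doses have been given. Superposition: Cmin = C₀·(f + f² + … + f^5).
≈ 1.536 × (0.3199 + 0.1023 + 0.0327 + 0.0105 + 0.0034) ≈ 1.536 × 0.4688 ≈ 0.720 mg/L.

0.7 mg/L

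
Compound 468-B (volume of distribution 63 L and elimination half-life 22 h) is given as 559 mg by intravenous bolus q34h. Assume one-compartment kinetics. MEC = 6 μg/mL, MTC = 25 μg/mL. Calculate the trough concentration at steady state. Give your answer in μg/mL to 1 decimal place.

4.6 μg/mL

Over one 34-h interval, 34/22 ≈ 1.5455 half-lives elapse, leaving f ≈ 0.3426 of each dose.
Accumulation ratio R = 1/(1 − f) ≈ 1/0.6574 ≈ 1.5211.
Single-dose peak C₀ = D/Vd = 559/63 ≈ 8.873 μg/mL.
Steady-state peak Cmax,ss = C₀·R ≈ 8.873 × 1.5211 ≈ 13.497 μg/mL.
Steady-state trough Cmin,ss = Cmax,ss·f ≈ 13.497 × 0.3426 ≈ 4.624 μg/mL.
Trough 4.6 μg/mL vs MEC 6 μg/mL: subtherapeutic.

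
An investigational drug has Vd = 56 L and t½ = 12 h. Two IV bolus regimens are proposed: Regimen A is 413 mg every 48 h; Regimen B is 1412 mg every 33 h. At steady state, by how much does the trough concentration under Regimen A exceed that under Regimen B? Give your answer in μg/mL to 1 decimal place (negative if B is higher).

Regimen A: f = (1/2)^(48/12) ≈ 0.0625; Cmin,ss = (413/56)·f/(1−f) ≈ 0.492 μg/mL.
Regimen B: f = (1/2)^(33/12) ≈ 0.1487; Cmin,ss = (1412/56)·f/(1−f) ≈ 4.404 μg/mL.
Difference ≈ 0.492 − 4.404 ≈ -3.912 μg/mL.

-3.9 μg/mL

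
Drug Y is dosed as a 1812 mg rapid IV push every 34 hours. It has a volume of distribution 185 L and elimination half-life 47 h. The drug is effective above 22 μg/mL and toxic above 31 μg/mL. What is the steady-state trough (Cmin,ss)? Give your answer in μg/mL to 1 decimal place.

15.0 μg/mL

k = ln2/t½ = ln2/47 ≈ 0.014748 h⁻¹; fraction remaining f = e^(−kτ) = e^(−0.014748×34) ≈ 0.6057.
Single-dose peak C₀ = D/Vd = 1812/185 ≈ 9.795 μg/mL.
Steady-state trough Cmin,ss = C₀·f/(1−f) ≈ 9.795 × 0.6057/0.3943 ≈ 15.046 μg/mL.
Trough 15.0 μg/mL vs MEC 22 μg/mL: subtherapeutic.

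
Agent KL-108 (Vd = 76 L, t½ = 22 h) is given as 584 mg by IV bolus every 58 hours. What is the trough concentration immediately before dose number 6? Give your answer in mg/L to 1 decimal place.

f = (1/2)^(τ/t½) = (1/2)^(58/22) ≈ 0.1608.
C₀ = D/Vd = 584/76 ≈ 7.684 mg/L.
Before the 6th dose, 5 doses have been given. Superposition: Cmin = C₀·(f + f² + … + f^5).
≈ 7.684 × (0.1608 + 0.0259 + 0.0042 + 0.0007 + 0.0001) ≈ 7.684 × 0.1917 ≈ 1.473 mg/L.

1.5 mg/L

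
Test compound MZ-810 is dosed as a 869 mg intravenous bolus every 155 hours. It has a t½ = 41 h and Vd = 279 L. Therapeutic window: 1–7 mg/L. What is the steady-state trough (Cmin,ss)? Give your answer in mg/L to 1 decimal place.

0.2 mg/L

τ/t½ = 155/41 ≈ 3.7805, so fraction remaining f = (1/2)^(155/41) ≈ 0.0728.
At steady state, accumulation factor R = 1/(1 − e^(−kτ)) ≈ 1.0785.
Single-dose peak C₀ = D/Vd = 869/279 ≈ 3.115 mg/L.
Cmax,ss = C₀/(1 − f) ≈ 3.115/0.9272 ≈ 3.360 mg/L.
One interval later, Cmin,ss = Cmax,ss·e^(−kτ) ≈ 3.360 × 0.0728 ≈ 0.245 mg/L.
Trough 0.2 mg/L vs MEC 1 mg/L: subtherapeutic.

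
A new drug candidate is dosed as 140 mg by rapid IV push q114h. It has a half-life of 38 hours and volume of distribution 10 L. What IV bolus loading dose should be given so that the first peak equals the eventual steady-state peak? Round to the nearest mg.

f = (1/2)^(114/38) ≈ 0.125000; accumulation ratio R = 1/(1−f) ≈ 1.14286.
Loading dose to hit Cmax,ss on first dose: D_load = D_maint·R ≈ 140 × 1.14286 ≈ 160.00 mg.

160 mg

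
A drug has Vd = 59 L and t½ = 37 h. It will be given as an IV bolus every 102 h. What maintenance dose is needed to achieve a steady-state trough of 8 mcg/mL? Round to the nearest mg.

τ/t½ = 102/37 ≈ 2.7568, so f = (1/2)^(102/37) ≈ 0.147956.
Cmin,ss = (D/Vd)·f/(1−f), so D = Cmin,ss·Vd·(1−f)/f.
D = 8 × 59 × (1−f)/f ≈ 8 × 59 × 5.75877 ≈ 2718.14 mg.

2718 mg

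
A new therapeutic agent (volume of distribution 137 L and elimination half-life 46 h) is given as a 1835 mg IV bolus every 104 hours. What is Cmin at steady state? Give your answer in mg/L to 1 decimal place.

Over one 104-h interval, 104/46 ≈ 2.2609 half-lives elapse, leaving f ≈ 0.2086 of each dose.
At steady state, accumulation factor R = 1/(1 − e^(−kτ)) ≈ 1.2636.
Each bolus raises the concentration by D/Vd = 1835/137 ≈ 13.394 mg/L.
Steady-state peak Cmax,ss = C₀·R ≈ 13.394 × 1.2636 ≈ 16.925 mg/L.
Steady-state trough Cmin,ss = Cmax,ss·f ≈ 16.925 × 0.2086 ≈ 3.531 mg/L.

3.5 mg/L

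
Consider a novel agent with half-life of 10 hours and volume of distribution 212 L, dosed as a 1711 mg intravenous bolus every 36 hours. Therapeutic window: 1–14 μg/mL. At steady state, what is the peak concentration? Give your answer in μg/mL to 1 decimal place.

Over one 36-h interval, 36/10 ≈ 3.6 half-lives elapse, leaving f ≈ 0.0825 of each dose.
At steady state, accumulation factor R = 1/(1 − e^(−kτ)) ≈ 1.0899.
Each bolus raises the concentration by D/Vd = 1711/212 ≈ 8.071 μg/mL.
Steady-state peak Cmax,ss = C₀·R ≈ 8.071 × 1.0899 ≈ 8.797 μg/mL.
Peak 8.8 μg/mL vs MTC 14 μg/mL: below toxic threshold.

8.8 μg/mL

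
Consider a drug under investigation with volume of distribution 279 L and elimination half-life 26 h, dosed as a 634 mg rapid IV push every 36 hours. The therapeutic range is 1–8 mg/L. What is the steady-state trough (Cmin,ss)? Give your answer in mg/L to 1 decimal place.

τ/t½ = 36/26 ≈ 1.3846, so fraction remaining f = (1/2)^(36/26) ≈ 0.3830.
Each bolus raises the concentration by D/Vd = 634/279 ≈ 2.272 mg/L.
Steady-state trough Cmin,ss = C₀·f/(1−f) ≈ 2.272 × 0.3830/0.6170 ≈ 1.410 mg/L.
Trough 1.4 mg/L vs MEC 1 mg/L: adequate.

1.4 mg/L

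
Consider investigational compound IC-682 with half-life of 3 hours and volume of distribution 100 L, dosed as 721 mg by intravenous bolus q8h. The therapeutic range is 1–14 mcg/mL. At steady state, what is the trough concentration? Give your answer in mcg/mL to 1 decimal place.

τ/t½ = 8/3 ≈ 2.6667, so fraction remaining f = (1/2)^(8/3) ≈ 0.1575.
Each bolus raises the concentration by D/Vd = 721/100 ≈ 7.210 mcg/mL.
Steady-state trough Cmin,ss = C₀·f/(1−f) ≈ 7.210 × 0.1575/0.8425 ≈ 1.348 mcg/mL.
Trough 1.3 mcg/mL vs MEC 1 mcg/mL: adequate.

1.3 mcg/mL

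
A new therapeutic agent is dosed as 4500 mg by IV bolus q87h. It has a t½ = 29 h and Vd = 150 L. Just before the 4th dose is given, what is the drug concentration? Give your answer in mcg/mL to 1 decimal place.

4.3 mcg/mL

f = (1/2)^(τ/t½) = (1/2)^(87/29) ≈ 0.1250.
C₀ = D/Vd = 4500/150 ≈ 30.000 mcg/mL.
Before the 4th dose, 3 doses have been given. Superposition: Cmin = C₀·(f + f² + … + f^3).
≈ 30.000 × (0.1250 + 0.0156 + 0.0020) ≈ 30.000 × 0.1426 ≈ 4.278 mcg/mL.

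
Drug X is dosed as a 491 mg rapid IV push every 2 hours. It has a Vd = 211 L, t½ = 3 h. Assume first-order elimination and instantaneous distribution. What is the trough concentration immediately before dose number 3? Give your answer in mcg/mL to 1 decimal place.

2.4 mcg/mL

f = (1/2)^(τ/t½) = (1/2)^(2/3) ≈ 0.6300.
C₀ = D/Vd = 491/211 ≈ 2.327 mcg/mL.
Before the 3rd dose, 2 doses have been given. Superposition: Cmin = C₀·(f + f²).
≈ 2.327 × (0.6300 + 0.3969) ≈ 2.327 × 1.0269 ≈ 2.390 mcg/mL.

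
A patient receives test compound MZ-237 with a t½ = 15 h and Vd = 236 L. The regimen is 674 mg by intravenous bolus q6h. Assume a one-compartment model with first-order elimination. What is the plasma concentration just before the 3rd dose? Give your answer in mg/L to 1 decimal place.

3.8 mg/L

f = (1/2)^(τ/t½) = (1/2)^(6/15) ≈ 0.7579.
C₀ = D/Vd = 674/236 ≈ 2.856 mg/L.
Before the 3rd dose, 2 doses have been given. Superposition: Cmin = C₀·(f + f²).
≈ 2.856 × (0.7579 + 0.5744) ≈ 2.856 × 1.3323 ≈ 3.805 mg/L.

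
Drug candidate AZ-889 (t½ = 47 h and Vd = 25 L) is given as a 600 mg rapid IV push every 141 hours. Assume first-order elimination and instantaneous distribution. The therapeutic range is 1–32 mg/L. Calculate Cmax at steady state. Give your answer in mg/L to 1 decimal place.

27.4 mg/L

τ = 141 h = 3 half-lives, so f = (1/2)^3 = 0.125.
At steady state, R = 1/(1 − 0.125) = 8/7.
Single-dose peak C₀ = D/Vd = 600/25 = 24 mg/L.
Steady-state peak Cmax,ss = C₀·R = 24 × 8/7 ≈ 27.429 mg/L.
Peak 27.4 mg/L vs MTC 32 mg/L: below toxic threshold.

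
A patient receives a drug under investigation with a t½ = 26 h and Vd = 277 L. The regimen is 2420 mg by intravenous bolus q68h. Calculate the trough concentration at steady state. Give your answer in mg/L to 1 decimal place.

τ/t½ = 68/26 ≈ 2.6154, so fraction remaining f = (1/2)^(68/26) ≈ 0.1632.
Accumulation ratio R = 1/(1 − f) ≈ 1/0.8368 ≈ 1.1950.
Single-dose peak C₀ = D/Vd = 2420/277 ≈ 8.736 mg/L.
Steady-state peak Cmax,ss = C₀·R ≈ 8.736 × 1.1950 ≈ 10.440 mg/L.
One interval later, Cmin,ss = Cmax,ss·e^(−kτ) ≈ 10.440 × 0.1632 ≈ 1.704 mg/L.

1.7 mg/L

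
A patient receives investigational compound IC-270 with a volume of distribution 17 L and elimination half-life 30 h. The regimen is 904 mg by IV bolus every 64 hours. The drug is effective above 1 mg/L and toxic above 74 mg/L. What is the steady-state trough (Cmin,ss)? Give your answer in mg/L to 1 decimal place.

τ/t½ = 64/30 ≈ 2.1333, so fraction remaining f = (1/2)^(64/30) ≈ 0.2279.
Accumulation ratio R = 1/(1 − f) ≈ 1/0.7721 ≈ 1.2952.
Each bolus raises the concentration by D/Vd = 904/17 ≈ 53.176 mg/L.
Steady-state peak Cmax,ss = C₀·R ≈ 53.176 × 1.2952 ≈ 68.874 mg/L.
Steady-state trough Cmin,ss = Cmax,ss·f ≈ 68.874 × 0.2279 ≈ 15.696 mg/L.
Trough 15.7 mg/L vs MEC 1 mg/L: adequate.

15.7 mg/L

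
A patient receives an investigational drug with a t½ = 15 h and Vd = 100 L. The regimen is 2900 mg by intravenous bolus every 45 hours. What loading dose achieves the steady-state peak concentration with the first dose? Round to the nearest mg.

f = (1/2)^(45/15) ≈ 0.125000; accumulation ratio R = 1/(1−f) ≈ 1.14286.
Loading dose to hit Cmax,ss on first dose: D_load = D_maint·R ≈ 2900 × 1.14286 ≈ 3314.29 mg.

3314 mg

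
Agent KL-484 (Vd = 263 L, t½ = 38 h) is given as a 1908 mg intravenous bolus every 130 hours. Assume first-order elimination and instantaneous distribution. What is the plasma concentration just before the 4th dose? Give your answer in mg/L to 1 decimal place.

0.7 mg/L

f = (1/2)^(τ/t½) = (1/2)^(130/38) ≈ 0.0934.
C₀ = D/Vd = 1908/263 ≈ 7.255 mg/L.
Before the 4th dose, 3 doses have been given. Superposition: Cmin = C₀·(f + f² + … + f^3).
≈ 7.255 × (0.0934 + 0.0087 + 0.0008) ≈ 7.255 × 0.1029 ≈ 0.747 mg/L.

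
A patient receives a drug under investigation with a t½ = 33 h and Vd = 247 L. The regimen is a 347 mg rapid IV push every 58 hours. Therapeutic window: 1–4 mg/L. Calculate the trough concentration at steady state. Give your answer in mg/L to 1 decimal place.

0.6 mg/L

τ/t½ = 58/33 ≈ 1.7576, so fraction remaining f = (1/2)^(58/33) ≈ 0.2957.
At steady state, accumulation factor R = 1/(1 − e^(−kτ)) ≈ 1.4198.
Each bolus raises the concentration by D/Vd = 347/247 ≈ 1.405 mg/L.
Cmax,ss = C₀/(1 − f) ≈ 1.405/0.7043 ≈ 1.995 mg/L.
One interval later, Cmin,ss = Cmax,ss·e^(−kτ) ≈ 1.995 × 0.2957 ≈ 0.590 mg/L.
Trough 0.6 mg/L vs MEC 1 mg/L: subtherapeutic.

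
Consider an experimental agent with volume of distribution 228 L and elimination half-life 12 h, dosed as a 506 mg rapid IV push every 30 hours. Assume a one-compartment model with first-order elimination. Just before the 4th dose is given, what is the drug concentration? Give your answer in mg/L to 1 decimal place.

f = (1/2)^(τ/t½) = (1/2)^(30/12) ≈ 0.1768.
C₀ = D/Vd = 506/228 ≈ 2.219 mg/L.
Before the 4th dose, 3 doses have been given. Superposition: Cmin = C₀·(f + f² + … + f^3).
≈ 2.219 × (0.1768 + 0.0313 + 0.0055) ≈ 2.219 × 0.2136 ≈ 0.474 mg/L.

0.5 mg/L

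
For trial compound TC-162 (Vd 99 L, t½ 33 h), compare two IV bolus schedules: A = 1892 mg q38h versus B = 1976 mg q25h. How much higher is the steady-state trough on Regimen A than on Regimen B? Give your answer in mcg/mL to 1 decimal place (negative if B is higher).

-13.3 mcg/mL

Regimen A: f = (1/2)^(38/33) ≈ 0.4502; Cmin,ss = (1892/99)·f/(1−f) ≈ 15.649 mcg/mL.
Regimen B: f = (1/2)^(25/33) ≈ 0.5915; Cmin,ss = (1976/99)·f/(1−f) ≈ 28.901 mcg/mL.
Difference ≈ 15.649 − 28.901 ≈ -13.252 mcg/mL.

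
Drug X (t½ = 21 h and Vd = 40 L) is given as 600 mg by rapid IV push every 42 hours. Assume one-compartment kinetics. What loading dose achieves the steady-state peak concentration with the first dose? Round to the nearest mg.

800 mg

f = (1/2)^(42/21) ≈ 0.250000; accumulation ratio R = 1/(1−f) ≈ 1.33333.
Loading dose to hit Cmax,ss on first dose: D_load = D_maint·R ≈ 600 × 1.33333 ≈ 800.00 mg.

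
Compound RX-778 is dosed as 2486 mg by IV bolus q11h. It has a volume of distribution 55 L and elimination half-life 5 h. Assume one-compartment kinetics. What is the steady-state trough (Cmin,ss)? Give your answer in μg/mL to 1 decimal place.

Over one 11-h interval, 11/5 ≈ 2.2 half-lives elapse, leaving f ≈ 0.2176 of each dose.
Single-dose peak C₀ = D/Vd = 2486/55 ≈ 45.200 μg/mL.
Steady-state trough Cmin,ss = C₀·f/(1−f) ≈ 45.200 × 0.2176/0.7824 ≈ 12.571 μg/mL.

12.6 μg/mL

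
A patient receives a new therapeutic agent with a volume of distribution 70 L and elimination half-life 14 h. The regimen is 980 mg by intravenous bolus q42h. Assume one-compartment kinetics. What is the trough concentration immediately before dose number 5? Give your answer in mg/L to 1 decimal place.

f = (1/2)^(τ/t½) = (1/2)^(42/14) ≈ 0.1250.
C₀ = D/Vd = 980/70 ≈ 14.000 mg/L.
Before the 5th dose, 4 doses have been given. Superposition: Cmin = C₀·(f + f² + … + f^4).
≈ 14.000 × (0.1250 + 0.0156 + 0.0020 + 0.0002) ≈ 14.000 × 0.1428 ≈ 1.999 mg/L.

2.0 mg/L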